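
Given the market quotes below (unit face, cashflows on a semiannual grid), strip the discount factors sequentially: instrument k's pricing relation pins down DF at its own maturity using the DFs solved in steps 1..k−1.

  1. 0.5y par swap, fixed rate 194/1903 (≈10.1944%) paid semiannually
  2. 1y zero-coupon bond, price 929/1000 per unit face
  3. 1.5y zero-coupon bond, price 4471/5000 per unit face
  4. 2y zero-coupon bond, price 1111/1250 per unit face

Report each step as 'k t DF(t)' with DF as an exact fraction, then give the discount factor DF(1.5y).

step 1 [0.5y] swap r/2=97/1903: DF=(1 − 97/1903·(0))/(1+97/1903) = 1903/2000 ≈ 0.951500
step 2 [1y] zero: DF = P = 929/1000 ≈ 0.929000
step 3 [1.5y] zero: DF = P = 4471/5000 ≈ 0.894200
step 4 [2y] zero: DF = P = 1111/1250 ≈ 0.888800

1 1/2 1903/2000
2 1 929/1000
3 3/2 4471/5000
4 2 1111/1250
DF(1.5y) = 4471/5000 ≈ 0.894200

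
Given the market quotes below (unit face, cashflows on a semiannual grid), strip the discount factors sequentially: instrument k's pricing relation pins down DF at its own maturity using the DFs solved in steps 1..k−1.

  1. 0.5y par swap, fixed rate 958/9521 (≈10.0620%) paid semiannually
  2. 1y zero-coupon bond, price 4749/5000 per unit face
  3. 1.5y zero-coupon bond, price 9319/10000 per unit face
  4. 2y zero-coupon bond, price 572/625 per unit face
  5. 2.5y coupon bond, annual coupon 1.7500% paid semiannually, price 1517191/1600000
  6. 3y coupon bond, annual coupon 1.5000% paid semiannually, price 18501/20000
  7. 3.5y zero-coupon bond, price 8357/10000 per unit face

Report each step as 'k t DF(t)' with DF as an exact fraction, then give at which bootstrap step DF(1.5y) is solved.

1 1/2 9521/10000
2 1 4749/5000
3 3/2 9319/10000
4 2 572/625
5 5/2 363/400
6 3 1767/2000
7 7/2 8357/10000
DF(1.5y) is solved at step 3

step 1 [0.5y] swap r/2=479/9521: DF=(1 − 479/9521·(0))/(1+479/9521) = 9521/10000 ≈ 0.952100
step 2 [1y] zero: DF = P = 4749/5000 ≈ 0.949800
step 3 [1.5y] zero: DF = P = 9319/10000 ≈ 0.931900
step 4 [2y] zero: DF = P = 572/625 ≈ 0.915200
step 5 [2.5y] bond c/2=7/800: DF=(1517191/1600000 − 7/800·(0.952100+0.949800+0.931900+0.915200))/(1+7/800) = 363/400 ≈ 0.907500
step 6 [3y] bond c/2=3/400: DF=(18501/20000 − 3/400·(0.952100+0.949800+0.931900+0.915200+0.907500))/(1+3/400) = 1767/2000 ≈ 0.883500
step 7 [3.5y] zero: DF = P = 8357/10000 ≈ 0.835700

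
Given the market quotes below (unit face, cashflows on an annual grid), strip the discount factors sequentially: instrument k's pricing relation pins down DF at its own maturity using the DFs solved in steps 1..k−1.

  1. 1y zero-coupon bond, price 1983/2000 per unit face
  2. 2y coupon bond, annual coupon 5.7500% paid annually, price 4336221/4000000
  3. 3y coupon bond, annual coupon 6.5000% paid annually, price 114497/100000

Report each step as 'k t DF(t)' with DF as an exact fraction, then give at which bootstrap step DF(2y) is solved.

1 1 1983/2000
2 2 607/625
3 3 9553/10000
DF(2y) is solved at step 2

step 1 [1y] zero: DF = P = 1983/2000 ≈ 0.991500
step 2 [2y] bond c/1=23/400: DF=(4336221/4000000 − 23/400·(0.991500))/(1+23/400) = 607/625 ≈ 0.971200
step 3 [3y] bond c/1=13/200: DF=(114497/100000 − 13/200·(0.991500+0.971200))/(1+13/200) = 9553/10000 ≈ 0.955300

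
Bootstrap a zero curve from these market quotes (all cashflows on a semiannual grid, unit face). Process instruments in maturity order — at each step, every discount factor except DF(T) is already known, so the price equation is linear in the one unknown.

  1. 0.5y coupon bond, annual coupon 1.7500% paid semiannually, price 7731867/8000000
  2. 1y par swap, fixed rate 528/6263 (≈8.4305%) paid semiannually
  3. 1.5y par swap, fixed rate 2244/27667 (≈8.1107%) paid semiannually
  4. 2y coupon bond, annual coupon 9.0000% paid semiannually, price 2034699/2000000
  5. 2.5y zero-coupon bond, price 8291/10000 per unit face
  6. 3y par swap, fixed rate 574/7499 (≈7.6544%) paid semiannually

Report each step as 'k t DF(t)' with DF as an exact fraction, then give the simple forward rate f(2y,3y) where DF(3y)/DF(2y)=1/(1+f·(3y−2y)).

step 1 [0.5y] bond c/2=7/800: DF=(7731867/8000000 − 7/800·(0))/(1+7/800) = 9581/10000 ≈ 0.958100
step 2 [1y] swap r/2=264/6263: DF=(1 − 264/6263·(0.958100))/(1+264/6263) = 1151/1250 ≈ 0.920800
step 3 [1.5y] swap r/2=1122/27667: DF=(1 − 1122/27667·(0.958100+0.920800))/(1+1122/27667) = 4439/5000 ≈ 0.887800
step 4 [2y] bond c/2=9/200: DF=(2034699/2000000 − 9/200·(0.958100+0.920800+0.887800))/(1+9/200) = 534/625 ≈ 0.854400
step 5 [2.5y] zero: DF = P = 8291/10000 ≈ 0.829100
step 6 [3y] swap r/2=287/7499: DF=(1 − 287/7499·(0.958100+0.920800+0.887800+0.854400+0.829100))/(1+287/7499) = 7991/10000 ≈ 0.799100

1 1/2 9581/10000
2 1 1151/1250
3 3/2 4439/5000
4 2 534/625
5 5/2 8291/10000
6 3 7991/10000
f(2y,3y) = ((534/625)/(7991/10000) − 1)/(1) = 553/7991 ≈ 6.9203%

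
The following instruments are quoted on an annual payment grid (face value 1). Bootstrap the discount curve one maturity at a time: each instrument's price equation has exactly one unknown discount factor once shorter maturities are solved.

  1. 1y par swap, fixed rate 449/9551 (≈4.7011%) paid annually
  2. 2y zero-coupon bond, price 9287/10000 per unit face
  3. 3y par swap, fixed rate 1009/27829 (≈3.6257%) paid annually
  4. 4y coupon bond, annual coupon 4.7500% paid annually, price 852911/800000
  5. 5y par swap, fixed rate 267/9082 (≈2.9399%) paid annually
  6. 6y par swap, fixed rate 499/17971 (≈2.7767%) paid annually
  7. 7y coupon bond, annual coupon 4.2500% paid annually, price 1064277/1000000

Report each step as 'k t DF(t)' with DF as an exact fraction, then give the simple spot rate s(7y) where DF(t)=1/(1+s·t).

1 1 9551/10000
2 2 9287/10000
3 3 8991/10000
4 4 2229/2500
5 5 1733/2000
6 6 8503/10000
7 7 8011/10000
s(7y) = (1/(8011/10000) − 1)/(7) = 1989/56077 ≈ 3.5469%

step 1 [1y] swap r/1=449/9551: DF=(1 − 449/9551·(0))/(1+449/9551) = 9551/10000 ≈ 0.955100
step 2 [2y] zero: DF = P = 9287/10000 ≈ 0.928700
step 3 [3y] swap r/1=1009/27829: DF=(1 − 1009/27829·(0.955100+0.928700))/(1+1009/27829) = 8991/10000 ≈ 0.899100
step 4 [4y] bond c/1=19/400: DF=(852911/800000 − 19/400·(0.955100+0.928700+0.899100))/(1+19/400) = 2229/2500 ≈ 0.891600
step 5 [5y] swap r/1=267/9082: DF=(1 − 267/9082·(0.955100+0.928700+0.899100+0.891600))/(1+267/9082) = 1733/2000 ≈ 0.866500
step 6 [6y] swap r/1=499/17971: DF=(1 − 499/17971·(0.955100+0.928700+0.899100+0.891600+0.866500))/(1+499/17971) = 8503/10000 ≈ 0.850300
step 7 [7y] bond c/1=17/400: DF=(1064277/1000000 − 17/400·(0.955100+0.928700+0.899100+0.891600+0.866500+0.850300))/(1+17/400) = 8011/10000 ≈ 0.801100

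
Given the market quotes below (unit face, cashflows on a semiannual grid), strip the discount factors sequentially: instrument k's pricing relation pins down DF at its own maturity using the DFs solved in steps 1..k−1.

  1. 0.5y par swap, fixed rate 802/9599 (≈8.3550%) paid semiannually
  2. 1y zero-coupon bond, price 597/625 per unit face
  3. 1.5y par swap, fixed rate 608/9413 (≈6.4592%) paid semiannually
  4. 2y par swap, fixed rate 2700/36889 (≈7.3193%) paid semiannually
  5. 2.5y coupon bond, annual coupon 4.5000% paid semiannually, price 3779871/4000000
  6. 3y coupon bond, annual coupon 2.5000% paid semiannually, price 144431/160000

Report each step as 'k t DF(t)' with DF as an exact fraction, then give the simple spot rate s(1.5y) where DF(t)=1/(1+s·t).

step 1 [0.5y] swap r/2=401/9599: DF=(1 − 401/9599·(0))/(1+401/9599) = 9599/10000 ≈ 0.959900
step 2 [1y] zero: DF = P = 597/625 ≈ 0.955200
step 3 [1.5y] swap r/2=304/9413: DF=(1 − 304/9413·(0.959900+0.955200))/(1+304/9413) = 568/625 ≈ 0.908800
step 4 [2y] swap r/2=1350/36889: DF=(1 − 1350/36889·(0.959900+0.955200+0.908800))/(1+1350/36889) = 173/200 ≈ 0.865000
step 5 [2.5y] bond c/2=9/400: DF=(3779871/4000000 − 9/400·(0.959900+0.955200+0.908800+0.865000))/(1+9/400) = 843/1000 ≈ 0.843000
step 6 [3y] bond c/2=1/80: DF=(144431/160000 − 1/80·(0.959900+0.955200+0.908800+0.865000+0.843000))/(1+1/80) = 2089/2500 ≈ 0.835600

1 1/2 9599/10000
2 1 597/625
3 3/2 568/625
4 2 173/200
5 5/2 843/1000
6 3 2089/2500
s(1.5y) = (1/(568/625) − 1)/(3/2) = 19/284 ≈ 6.6901%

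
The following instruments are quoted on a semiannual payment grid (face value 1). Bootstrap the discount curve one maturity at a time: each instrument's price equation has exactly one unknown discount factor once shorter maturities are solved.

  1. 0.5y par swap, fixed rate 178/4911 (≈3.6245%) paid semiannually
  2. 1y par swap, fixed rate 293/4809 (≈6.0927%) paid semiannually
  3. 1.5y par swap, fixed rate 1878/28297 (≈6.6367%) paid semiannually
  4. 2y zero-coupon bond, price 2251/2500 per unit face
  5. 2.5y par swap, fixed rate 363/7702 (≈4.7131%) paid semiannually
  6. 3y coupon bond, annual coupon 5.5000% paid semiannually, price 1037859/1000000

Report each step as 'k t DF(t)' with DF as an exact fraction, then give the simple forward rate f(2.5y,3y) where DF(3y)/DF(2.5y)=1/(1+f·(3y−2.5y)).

step 1 [0.5y] swap r/2=89/4911: DF=(1 − 89/4911·(0))/(1+89/4911) = 4911/5000 ≈ 0.982200
step 2 [1y] swap r/2=293/9618: DF=(1 − 293/9618·(0.982200))/(1+293/9618) = 4707/5000 ≈ 0.941400
step 3 [1.5y] swap r/2=939/28297: DF=(1 − 939/28297·(0.982200+0.941400))/(1+939/28297) = 9061/10000 ≈ 0.906100
step 4 [2y] zero: DF = P = 2251/2500 ≈ 0.900400
step 5 [2.5y] swap r/2=363/15404: DF=(1 − 363/15404·(0.982200+0.941400+0.906100+0.900400))/(1+363/15404) = 8911/10000 ≈ 0.891100
step 6 [3y] bond c/2=11/400: DF=(1037859/1000000 − 11/400·(0.982200+0.941400+0.906100+0.900400+0.891100))/(1+11/400) = 554/625 ≈ 0.886400

1 1/2 4911/5000
2 1 4707/5000
3 3/2 9061/10000
4 2 2251/2500
5 5/2 8911/10000
6 3 554/625
f(2.5y,3y) = ((8911/10000)/(554/625) − 1)/(1/2) = 47/4432 ≈ 1.0605%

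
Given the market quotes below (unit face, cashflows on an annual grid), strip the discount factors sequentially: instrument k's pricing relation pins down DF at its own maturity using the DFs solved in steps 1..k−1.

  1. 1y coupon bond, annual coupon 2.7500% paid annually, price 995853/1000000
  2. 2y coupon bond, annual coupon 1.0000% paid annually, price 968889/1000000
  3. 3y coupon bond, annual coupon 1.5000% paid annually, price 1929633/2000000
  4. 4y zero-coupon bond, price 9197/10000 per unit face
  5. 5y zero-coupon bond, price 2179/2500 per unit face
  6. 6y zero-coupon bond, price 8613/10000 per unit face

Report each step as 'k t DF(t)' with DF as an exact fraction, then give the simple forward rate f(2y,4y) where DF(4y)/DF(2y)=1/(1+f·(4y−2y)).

1 1 2423/2500
2 2 9497/10000
3 3 4611/5000
4 4 9197/10000
5 5 2179/2500
6 6 8613/10000
f(2y,4y) = ((9497/10000)/(9197/10000) − 1)/(2) = 150/9197 ≈ 1.6310%

step 1 [1y] bond c/1=11/400: DF=(995853/1000000 − 11/400·(0))/(1+11/400) = 2423/2500 ≈ 0.969200
step 2 [2y] bond c/1=1/100: DF=(968889/1000000 − 1/100·(0.969200))/(1+1/100) = 9497/10000 ≈ 0.949700
step 3 [3y] bond c/1=3/200: DF=(1929633/2000000 − 3/200·(0.969200+0.949700))/(1+3/200) = 4611/5000 ≈ 0.922200
step 4 [4y] zero: DF = P = 9197/10000 ≈ 0.919700
step 5 [5y] zero: DF = P = 2179/2500 ≈ 0.871600
step 6 [6y] zero: DF = P = 8613/10000 ≈ 0.861300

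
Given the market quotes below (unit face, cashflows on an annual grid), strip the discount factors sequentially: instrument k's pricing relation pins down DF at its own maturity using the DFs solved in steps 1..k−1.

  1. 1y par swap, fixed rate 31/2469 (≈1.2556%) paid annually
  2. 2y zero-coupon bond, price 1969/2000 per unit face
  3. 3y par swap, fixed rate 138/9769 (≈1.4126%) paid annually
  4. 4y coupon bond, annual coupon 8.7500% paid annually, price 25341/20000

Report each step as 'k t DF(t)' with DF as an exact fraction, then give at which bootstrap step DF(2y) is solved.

1 1 2469/2500
2 2 1969/2000
3 3 4793/5000
4 4 9293/10000
DF(2y) is solved at step 2

step 1 [1y] swap r/1=31/2469: DF=(1 − 31/2469·(0))/(1+31/2469) = 2469/2500 ≈ 0.987600
step 2 [2y] zero: DF = P = 1969/2000 ≈ 0.984500
step 3 [3y] swap r/1=138/9769: DF=(1 − 138/9769·(0.987600+0.984500))/(1+138/9769) = 4793/5000 ≈ 0.958600
step 4 [4y] bond c/1=7/80: DF=(25341/20000 − 7/80·(0.987600+0.984500+0.958600))/(1+7/80) = 9293/10000 ≈ 0.929300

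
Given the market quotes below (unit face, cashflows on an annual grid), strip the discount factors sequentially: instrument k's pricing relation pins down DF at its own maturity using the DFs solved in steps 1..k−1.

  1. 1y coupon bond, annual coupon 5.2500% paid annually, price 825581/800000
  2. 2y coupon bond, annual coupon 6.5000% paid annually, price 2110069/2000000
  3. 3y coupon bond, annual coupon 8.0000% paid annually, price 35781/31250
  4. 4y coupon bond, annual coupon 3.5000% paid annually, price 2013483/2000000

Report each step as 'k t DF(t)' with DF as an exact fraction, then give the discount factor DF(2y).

step 1 [1y] bond c/1=21/400: DF=(825581/800000 − 21/400·(0))/(1+21/400) = 1961/2000 ≈ 0.980500
step 2 [2y] bond c/1=13/200: DF=(2110069/2000000 − 13/200·(0.980500))/(1+13/200) = 2327/2500 ≈ 0.930800
step 3 [3y] bond c/1=2/25: DF=(35781/31250 − 2/25·(0.980500+0.930800))/(1+2/25) = 4593/5000 ≈ 0.918600
step 4 [4y] bond c/1=7/200: DF=(2013483/2000000 − 7/200·(0.980500+0.930800+0.918600))/(1+7/200) = 877/1000 ≈ 0.877000

1 1 1961/2000
2 2 2327/2500
3 3 4593/5000
4 4 877/1000
DF(2y) = 2327/2500 ≈ 0.930800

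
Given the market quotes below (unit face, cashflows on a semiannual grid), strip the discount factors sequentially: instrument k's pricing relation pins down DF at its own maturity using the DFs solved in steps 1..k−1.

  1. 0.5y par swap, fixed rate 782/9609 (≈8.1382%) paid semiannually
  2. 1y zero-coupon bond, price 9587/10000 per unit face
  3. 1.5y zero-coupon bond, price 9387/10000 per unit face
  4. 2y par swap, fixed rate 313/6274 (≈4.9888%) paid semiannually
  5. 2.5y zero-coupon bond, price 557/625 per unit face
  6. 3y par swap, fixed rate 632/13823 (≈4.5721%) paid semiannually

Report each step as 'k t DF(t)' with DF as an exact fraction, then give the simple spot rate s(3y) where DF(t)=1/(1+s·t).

1 1/2 9609/10000
2 1 9587/10000
3 3/2 9387/10000
4 2 9061/10000
5 5/2 557/625
6 3 546/625
s(3y) = (1/(546/625) − 1)/(3) = 79/1638 ≈ 4.8230%

step 1 [0.5y] swap r/2=391/9609: DF=(1 − 391/9609·(0))/(1+391/9609) = 9609/10000 ≈ 0.960900
step 2 [1y] zero: DF = P = 9587/10000 ≈ 0.958700
step 3 [1.5y] zero: DF = P = 9387/10000 ≈ 0.938700
step 4 [2y] swap r/2=313/12548: DF=(1 − 313/12548·(0.960900+0.958700+0.938700))/(1+313/12548) = 9061/10000 ≈ 0.906100
step 5 [2.5y] zero: DF = P = 557/625 ≈ 0.891200
step 6 [3y] swap r/2=316/13823: DF=(1 − 316/13823·(0.960900+0.958700+0.938700+0.906100+0.891200))/(1+316/13823) = 546/625 ≈ 0.873600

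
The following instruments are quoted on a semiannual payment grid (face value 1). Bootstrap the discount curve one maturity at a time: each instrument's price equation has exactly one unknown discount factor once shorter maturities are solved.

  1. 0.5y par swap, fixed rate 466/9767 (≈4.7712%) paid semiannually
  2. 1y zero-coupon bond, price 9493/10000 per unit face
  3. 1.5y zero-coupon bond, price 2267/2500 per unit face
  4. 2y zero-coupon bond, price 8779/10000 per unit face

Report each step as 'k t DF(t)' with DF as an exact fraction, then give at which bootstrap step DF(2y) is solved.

1 1/2 9767/10000
2 1 9493/10000
3 3/2 2267/2500
4 2 8779/10000
DF(2y) is solved at step 4

step 1 [0.5y] swap r/2=233/9767: DF=(1 − 233/9767·(0))/(1+233/9767) = 9767/10000 ≈ 0.976700
step 2 [1y] zero: DF = P = 9493/10000 ≈ 0.949300
step 3 [1.5y] zero: DF = P = 2267/2500 ≈ 0.906800
step 4 [2y] zero: DF = P = 8779/10000 ≈ 0.877900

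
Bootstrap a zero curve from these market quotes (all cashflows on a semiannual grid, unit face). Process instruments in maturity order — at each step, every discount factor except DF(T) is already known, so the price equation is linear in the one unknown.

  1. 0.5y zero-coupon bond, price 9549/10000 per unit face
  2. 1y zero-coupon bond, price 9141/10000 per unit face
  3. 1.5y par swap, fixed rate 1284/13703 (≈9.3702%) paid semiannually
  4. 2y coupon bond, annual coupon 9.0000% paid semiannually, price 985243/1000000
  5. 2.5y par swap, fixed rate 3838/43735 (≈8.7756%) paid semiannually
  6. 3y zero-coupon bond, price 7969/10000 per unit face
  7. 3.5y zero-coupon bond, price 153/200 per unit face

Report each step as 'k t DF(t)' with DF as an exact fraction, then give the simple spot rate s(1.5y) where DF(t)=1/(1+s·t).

1 1/2 9549/10000
2 1 9141/10000
3 3/2 2179/2500
4 2 1031/1250
5 5/2 8081/10000
6 3 7969/10000
7 7/2 153/200
s(1.5y) = (1/(2179/2500) − 1)/(3/2) = 214/2179 ≈ 9.8210%

step 1 [0.5y] zero: DF = P = 9549/10000 ≈ 0.954900
step 2 [1y] zero: DF = P = 9141/10000 ≈ 0.914100
step 3 [1.5y] swap r/2=642/13703: DF=(1 − 642/13703·(0.954900+0.914100))/(1+642/13703) = 2179/2500 ≈ 0.871600
step 4 [2y] bond c/2=9/200: DF=(985243/1000000 − 9/200·(0.954900+0.914100+0.871600))/(1+9/200) = 1031/1250 ≈ 0.824800
step 5 [2.5y] swap r/2=1919/43735: DF=(1 − 1919/43735·(0.954900+0.914100+0.871600+0.824800))/(1+1919/43735) = 8081/10000 ≈ 0.808100
step 6 [3y] zero: DF = P = 7969/10000 ≈ 0.796900
step 7 [3.5y] zero: DF = P = 153/200 ≈ 0.765000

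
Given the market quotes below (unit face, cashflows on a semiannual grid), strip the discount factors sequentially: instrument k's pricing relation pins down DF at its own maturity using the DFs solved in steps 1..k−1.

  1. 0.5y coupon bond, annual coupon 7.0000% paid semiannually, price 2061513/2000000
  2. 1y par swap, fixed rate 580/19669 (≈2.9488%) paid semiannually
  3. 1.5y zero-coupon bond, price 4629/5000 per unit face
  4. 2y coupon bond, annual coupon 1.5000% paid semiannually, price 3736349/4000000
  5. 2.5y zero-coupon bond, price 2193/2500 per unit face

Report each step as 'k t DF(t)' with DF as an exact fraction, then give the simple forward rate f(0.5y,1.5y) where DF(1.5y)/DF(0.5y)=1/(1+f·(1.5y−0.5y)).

step 1 [0.5y] bond c/2=7/200: DF=(2061513/2000000 − 7/200·(0))/(1+7/200) = 9959/10000 ≈ 0.995900
step 2 [1y] swap r/2=290/19669: DF=(1 − 290/19669·(0.995900))/(1+290/19669) = 971/1000 ≈ 0.971000
step 3 [1.5y] zero: DF = P = 4629/5000 ≈ 0.925800
step 4 [2y] bond c/2=3/400: DF=(3736349/4000000 − 3/400·(0.995900+0.971000+0.925800))/(1+3/400) = 566/625 ≈ 0.905600
step 5 [2.5y] zero: DF = P = 2193/2500 ≈ 0.877200

1 1/2 9959/10000
2 1 971/1000
3 3/2 4629/5000
4 2 566/625
5 5/2 2193/2500
f(0.5y,1.5y) = ((9959/10000)/(4629/5000) − 1)/(1) = 701/9258 ≈ 7.5718%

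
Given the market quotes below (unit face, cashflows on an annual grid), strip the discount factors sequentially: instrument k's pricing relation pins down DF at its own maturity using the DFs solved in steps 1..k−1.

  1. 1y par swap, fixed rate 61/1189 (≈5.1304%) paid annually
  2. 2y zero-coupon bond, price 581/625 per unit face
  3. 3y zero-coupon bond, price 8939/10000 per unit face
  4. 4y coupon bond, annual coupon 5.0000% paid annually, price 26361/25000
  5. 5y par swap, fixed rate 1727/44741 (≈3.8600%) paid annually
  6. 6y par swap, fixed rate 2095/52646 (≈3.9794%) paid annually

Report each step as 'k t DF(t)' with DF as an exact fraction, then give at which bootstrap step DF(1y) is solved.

1 1 1189/1250
2 2 581/625
3 3 8939/10000
4 4 8721/10000
5 5 8273/10000
6 6 1581/2000
DF(1y) is solved at step 1

step 1 [1y] swap r/1=61/1189: DF=(1 − 61/1189·(0))/(1+61/1189) = 1189/1250 ≈ 0.951200
step 2 [2y] zero: DF = P = 581/625 ≈ 0.929600
step 3 [3y] zero: DF = P = 8939/10000 ≈ 0.893900
step 4 [4y] bond c/1=1/20: DF=(26361/25000 − 1/20·(0.951200+0.929600+0.893900))/(1+1/20) = 8721/10000 ≈ 0.872100
step 5 [5y] swap r/1=1727/44741: DF=(1 − 1727/44741·(0.951200+0.929600+0.893900+0.872100))/(1+1727/44741) = 8273/10000 ≈ 0.827300
step 6 [6y] swap r/1=2095/52646: DF=(1 − 2095/52646·(0.951200+0.929600+0.893900+0.872100+0.827300))/(1+2095/52646) = 1581/2000 ≈ 0.790500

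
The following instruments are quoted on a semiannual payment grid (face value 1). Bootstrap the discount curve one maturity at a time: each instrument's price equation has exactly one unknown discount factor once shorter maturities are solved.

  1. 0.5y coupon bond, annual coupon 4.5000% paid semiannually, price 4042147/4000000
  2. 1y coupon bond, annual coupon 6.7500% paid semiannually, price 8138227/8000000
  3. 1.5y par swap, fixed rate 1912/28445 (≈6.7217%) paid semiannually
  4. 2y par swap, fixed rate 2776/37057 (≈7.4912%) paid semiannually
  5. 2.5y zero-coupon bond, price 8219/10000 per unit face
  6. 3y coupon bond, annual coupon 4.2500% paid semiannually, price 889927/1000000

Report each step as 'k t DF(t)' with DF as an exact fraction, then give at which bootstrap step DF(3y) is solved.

1 1/2 9883/10000
2 1 4759/5000
3 3/2 2261/2500
4 2 2153/2500
5 5/2 8219/10000
6 3 1943/2500
DF(3y) is solved at step 6

step 1 [0.5y] bond c/2=9/400: DF=(4042147/4000000 − 9/400·(0))/(1+9/400) = 9883/10000 ≈ 0.988300
step 2 [1y] bond c/2=27/800: DF=(8138227/8000000 − 27/800·(0.988300))/(1+27/800) = 4759/5000 ≈ 0.951800
step 3 [1.5y] swap r/2=956/28445: DF=(1 − 956/28445·(0.988300+0.951800))/(1+956/28445) = 2261/2500 ≈ 0.904400
step 4 [2y] swap r/2=1388/37057: DF=(1 − 1388/37057·(0.988300+0.951800+0.904400))/(1+1388/37057) = 2153/2500 ≈ 0.861200
step 5 [2.5y] zero: DF = P = 8219/10000 ≈ 0.821900
step 6 [3y] bond c/2=17/800: DF=(889927/1000000 − 17/800·(0.988300+0.951800+0.904400+0.861200+0.821900))/(1+17/800) = 1943/2500 ≈ 0.777200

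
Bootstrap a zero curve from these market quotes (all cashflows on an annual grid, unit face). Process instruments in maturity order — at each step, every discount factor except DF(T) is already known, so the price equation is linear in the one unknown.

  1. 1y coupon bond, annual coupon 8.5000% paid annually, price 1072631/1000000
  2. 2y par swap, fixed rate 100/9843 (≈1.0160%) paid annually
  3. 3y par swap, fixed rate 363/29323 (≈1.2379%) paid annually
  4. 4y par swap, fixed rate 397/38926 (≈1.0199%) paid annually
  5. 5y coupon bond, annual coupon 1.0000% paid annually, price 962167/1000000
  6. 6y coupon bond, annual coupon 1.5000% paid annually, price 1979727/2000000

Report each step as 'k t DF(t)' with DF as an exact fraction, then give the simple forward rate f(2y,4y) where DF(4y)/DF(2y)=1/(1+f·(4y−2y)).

1 1 4943/5000
2 2 49/50
3 3 9637/10000
4 4 9603/10000
5 5 9141/10000
6 6 4521/5000
f(2y,4y) = ((49/50)/(9603/10000) − 1)/(2) = 197/19206 ≈ 1.0257%

step 1 [1y] bond c/1=17/200: DF=(1072631/1000000 − 17/200·(0))/(1+17/200) = 4943/5000 ≈ 0.988600
step 2 [2y] swap r/1=100/9843: DF=(1 − 100/9843·(0.988600))/(1+100/9843) = 49/50 ≈ 0.980000
step 3 [3y] swap r/1=363/29323: DF=(1 − 363/29323·(0.988600+0.980000))/(1+363/29323) = 9637/10000 ≈ 0.963700
step 4 [4y] swap r/1=397/38926: DF=(1 − 397/38926·(0.988600+0.980000+0.963700))/(1+397/38926) = 9603/10000 ≈ 0.960300
step 5 [5y] bond c/1=1/100: DF=(962167/1000000 − 1/100·(0.988600+0.980000+0.963700+0.960300))/(1+1/100) = 9141/10000 ≈ 0.914100
step 6 [6y] bond c/1=3/200: DF=(1979727/2000000 − 3/200·(0.988600+0.980000+0.963700+0.960300+0.914100))/(1+3/200) = 4521/5000 ≈ 0.904200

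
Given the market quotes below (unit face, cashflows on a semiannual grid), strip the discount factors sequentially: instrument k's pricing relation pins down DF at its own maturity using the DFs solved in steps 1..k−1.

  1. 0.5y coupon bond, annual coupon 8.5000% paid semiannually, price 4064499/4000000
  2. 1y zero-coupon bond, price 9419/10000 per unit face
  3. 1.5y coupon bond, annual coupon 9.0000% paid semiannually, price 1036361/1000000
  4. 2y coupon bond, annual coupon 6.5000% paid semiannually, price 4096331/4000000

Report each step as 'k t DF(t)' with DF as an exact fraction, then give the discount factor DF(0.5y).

1 1/2 9747/10000
2 1 9419/10000
3 3/2 2273/2500
4 2 9029/10000
DF(0.5y) = 9747/10000 ≈ 0.974700

step 1 [0.5y] bond c/2=17/400: DF=(4064499/4000000 − 17/400·(0))/(1+17/400) = 9747/10000 ≈ 0.974700
step 2 [1y] zero: DF = P = 9419/10000 ≈ 0.941900
step 3 [1.5y] bond c/2=9/200: DF=(1036361/1000000 − 9/200·(0.974700+0.941900))/(1+9/200) = 2273/2500 ≈ 0.909200
step 4 [2y] bond c/2=13/400: DF=(4096331/4000000 − 13/400·(0.974700+0.941900+0.909200))/(1+13/400) = 9029/10000 ≈ 0.902900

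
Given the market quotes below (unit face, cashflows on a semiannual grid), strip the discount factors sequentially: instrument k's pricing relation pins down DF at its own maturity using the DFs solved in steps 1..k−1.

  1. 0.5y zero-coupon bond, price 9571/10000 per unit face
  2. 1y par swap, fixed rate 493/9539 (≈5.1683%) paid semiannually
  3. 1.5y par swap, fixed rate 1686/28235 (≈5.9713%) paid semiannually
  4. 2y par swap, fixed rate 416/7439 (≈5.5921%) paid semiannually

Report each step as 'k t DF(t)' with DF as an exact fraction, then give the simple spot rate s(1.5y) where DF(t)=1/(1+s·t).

1 1/2 9571/10000
2 1 9507/10000
3 3/2 9157/10000
4 2 112/125
s(1.5y) = (1/(9157/10000) − 1)/(3/2) = 562/9157 ≈ 6.1374%

step 1 [0.5y] zero: DF = P = 9571/10000 ≈ 0.957100
step 2 [1y] swap r/2=493/19078: DF=(1 − 493/19078·(0.957100))/(1+493/19078) = 9507/10000 ≈ 0.950700
step 3 [1.5y] swap r/2=843/28235: DF=(1 − 843/28235·(0.957100+0.950700))/(1+843/28235) = 9157/10000 ≈ 0.915700
step 4 [2y] swap r/2=208/7439: DF=(1 − 208/7439·(0.957100+0.950700+0.915700))/(1+208/7439) = 112/125 ≈ 0.896000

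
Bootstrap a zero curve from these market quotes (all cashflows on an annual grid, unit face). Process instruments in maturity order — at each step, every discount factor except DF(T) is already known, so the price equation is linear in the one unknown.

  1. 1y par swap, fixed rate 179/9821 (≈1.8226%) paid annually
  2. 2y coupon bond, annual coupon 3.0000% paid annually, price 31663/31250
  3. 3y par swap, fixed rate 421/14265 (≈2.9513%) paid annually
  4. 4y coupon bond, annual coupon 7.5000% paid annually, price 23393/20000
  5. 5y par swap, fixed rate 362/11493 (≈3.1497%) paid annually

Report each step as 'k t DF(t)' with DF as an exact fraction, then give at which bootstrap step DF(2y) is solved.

step 1 [1y] swap r/1=179/9821: DF=(1 − 179/9821·(0))/(1+179/9821) = 9821/10000 ≈ 0.982100
step 2 [2y] bond c/1=3/100: DF=(31663/31250 − 3/100·(0.982100))/(1+3/100) = 9551/10000 ≈ 0.955100
step 3 [3y] swap r/1=421/14265: DF=(1 − 421/14265·(0.982100+0.955100))/(1+421/14265) = 4579/5000 ≈ 0.915800
step 4 [4y] bond c/1=3/40: DF=(23393/20000 − 3/40·(0.982100+0.955100+0.915800))/(1+3/40) = 889/1000 ≈ 0.889000
step 5 [5y] swap r/1=362/11493: DF=(1 − 362/11493·(0.982100+0.955100+0.915800+0.889000))/(1+362/11493) = 1069/1250 ≈ 0.855200

1 1 9821/10000
2 2 9551/10000
3 3 4579/5000
4 4 889/1000
5 5 1069/1250
DF(2y) is solved at step 2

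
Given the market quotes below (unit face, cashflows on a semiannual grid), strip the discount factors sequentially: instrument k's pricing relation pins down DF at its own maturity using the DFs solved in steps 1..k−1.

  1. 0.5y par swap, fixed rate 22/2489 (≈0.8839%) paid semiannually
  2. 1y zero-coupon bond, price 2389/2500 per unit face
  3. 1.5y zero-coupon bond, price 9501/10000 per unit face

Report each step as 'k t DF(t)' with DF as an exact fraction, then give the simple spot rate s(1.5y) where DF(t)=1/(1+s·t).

1 1/2 2489/2500
2 1 2389/2500
3 3/2 9501/10000
s(1.5y) = (1/(9501/10000) − 1)/(3/2) = 998/28503 ≈ 3.5014%

step 1 [0.5y] swap r/2=11/2489: DF=(1 − 11/2489·(0))/(1+11/2489) = 2489/2500 ≈ 0.995600
step 2 [1y] zero: DF = P = 2389/2500 ≈ 0.955600
step 3 [1.5y] zero: DF = P = 9501/10000 ≈ 0.950100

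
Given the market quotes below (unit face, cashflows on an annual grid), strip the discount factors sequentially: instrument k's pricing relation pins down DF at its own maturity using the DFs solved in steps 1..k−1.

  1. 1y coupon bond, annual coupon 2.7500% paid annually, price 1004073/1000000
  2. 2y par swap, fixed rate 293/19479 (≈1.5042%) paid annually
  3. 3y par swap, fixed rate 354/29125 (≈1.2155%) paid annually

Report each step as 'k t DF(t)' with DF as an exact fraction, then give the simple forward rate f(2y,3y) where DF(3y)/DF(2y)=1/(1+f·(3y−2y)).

step 1 [1y] bond c/1=11/400: DF=(1004073/1000000 − 11/400·(0))/(1+11/400) = 2443/2500 ≈ 0.977200
step 2 [2y] swap r/1=293/19479: DF=(1 − 293/19479·(0.977200))/(1+293/19479) = 9707/10000 ≈ 0.970700
step 3 [3y] swap r/1=354/29125: DF=(1 − 354/29125·(0.977200+0.970700))/(1+354/29125) = 4823/5000 ≈ 0.964600

1 1 2443/2500
2 2 9707/10000
3 3 4823/5000
f(2y,3y) = ((9707/10000)/(4823/5000) − 1)/(1) = 61/9646 ≈ 0.6324%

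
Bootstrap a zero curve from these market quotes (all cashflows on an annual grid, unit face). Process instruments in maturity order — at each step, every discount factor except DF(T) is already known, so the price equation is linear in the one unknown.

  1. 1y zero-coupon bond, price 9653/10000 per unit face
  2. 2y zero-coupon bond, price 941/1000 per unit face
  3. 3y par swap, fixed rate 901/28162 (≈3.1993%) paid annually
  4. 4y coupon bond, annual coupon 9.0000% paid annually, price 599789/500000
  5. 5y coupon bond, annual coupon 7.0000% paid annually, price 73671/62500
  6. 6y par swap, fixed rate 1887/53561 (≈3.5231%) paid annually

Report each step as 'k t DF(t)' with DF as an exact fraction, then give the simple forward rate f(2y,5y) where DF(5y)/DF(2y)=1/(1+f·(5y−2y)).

step 1 [1y] zero: DF = P = 9653/10000 ≈ 0.965300
step 2 [2y] zero: DF = P = 941/1000 ≈ 0.941000
step 3 [3y] swap r/1=901/28162: DF=(1 − 901/28162·(0.965300+0.941000))/(1+901/28162) = 9099/10000 ≈ 0.909900
step 4 [4y] bond c/1=9/100: DF=(599789/500000 − 9/100·(0.965300+0.941000+0.909900))/(1+9/100) = 217/250 ≈ 0.868000
step 5 [5y] bond c/1=7/100: DF=(73671/62500 − 7/100·(0.965300+0.941000+0.909900+0.868000))/(1+7/100) = 4303/5000 ≈ 0.860600
step 6 [6y] swap r/1=1887/53561: DF=(1 − 1887/53561·(0.965300+0.941000+0.909900+0.868000+0.860600))/(1+1887/53561) = 8113/10000 ≈ 0.811300

1 1 9653/10000
2 2 941/1000
3 3 9099/10000
4 4 217/250
5 5 4303/5000
6 6 8113/10000
f(2y,5y) = ((941/1000)/(4303/5000) − 1)/(3) = 134/4303 ≈ 3.1141%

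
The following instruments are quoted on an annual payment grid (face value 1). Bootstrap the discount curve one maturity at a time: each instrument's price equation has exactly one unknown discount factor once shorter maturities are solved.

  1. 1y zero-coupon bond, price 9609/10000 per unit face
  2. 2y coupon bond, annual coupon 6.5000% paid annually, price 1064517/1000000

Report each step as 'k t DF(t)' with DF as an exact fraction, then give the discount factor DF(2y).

1 1 9609/10000
2 2 9409/10000
DF(2y) = 9409/10000 ≈ 0.940900

step 1 [1y] zero: DF = P = 9609/10000 ≈ 0.960900
step 2 [2y] bond c/1=13/200: DF=(1064517/1000000 − 13/200·(0.960900))/(1+13/200) = 9409/10000 ≈ 0.940900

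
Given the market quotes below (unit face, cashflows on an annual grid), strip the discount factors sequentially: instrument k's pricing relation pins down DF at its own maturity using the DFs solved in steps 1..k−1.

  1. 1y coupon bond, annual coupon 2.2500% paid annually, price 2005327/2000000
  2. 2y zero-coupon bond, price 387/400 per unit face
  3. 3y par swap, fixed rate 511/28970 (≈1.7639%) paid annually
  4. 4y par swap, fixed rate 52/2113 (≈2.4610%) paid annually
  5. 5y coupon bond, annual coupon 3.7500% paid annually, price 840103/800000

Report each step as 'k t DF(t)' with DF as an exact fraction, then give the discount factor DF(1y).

step 1 [1y] bond c/1=9/400: DF=(2005327/2000000 − 9/400·(0))/(1+9/400) = 4903/5000 ≈ 0.980600
step 2 [2y] zero: DF = P = 387/400 ≈ 0.967500
step 3 [3y] swap r/1=511/28970: DF=(1 − 511/28970·(0.980600+0.967500))/(1+511/28970) = 9489/10000 ≈ 0.948900
step 4 [4y] swap r/1=52/2113: DF=(1 − 52/2113·(0.980600+0.967500+0.948900))/(1+52/2113) = 1133/1250 ≈ 0.906400
step 5 [5y] bond c/1=3/80: DF=(840103/800000 − 3/80·(0.980600+0.967500+0.948900+0.906400))/(1+3/80) = 8747/10000 ≈ 0.874700

1 1 4903/5000
2 2 387/400
3 3 9489/10000
4 4 1133/1250
5 5 8747/10000
DF(1y) = 4903/5000 ≈ 0.980600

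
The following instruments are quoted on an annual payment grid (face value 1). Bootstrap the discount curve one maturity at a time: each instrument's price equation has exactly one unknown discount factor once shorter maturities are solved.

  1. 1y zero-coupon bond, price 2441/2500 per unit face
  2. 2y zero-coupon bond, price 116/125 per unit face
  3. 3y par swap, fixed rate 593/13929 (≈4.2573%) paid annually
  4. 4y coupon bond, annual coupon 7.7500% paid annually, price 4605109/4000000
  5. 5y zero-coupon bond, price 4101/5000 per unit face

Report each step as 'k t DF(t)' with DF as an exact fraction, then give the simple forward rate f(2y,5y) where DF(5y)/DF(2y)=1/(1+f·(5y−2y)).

1 1 2441/2500
2 2 116/125
3 3 4407/5000
4 4 8681/10000
5 5 4101/5000
f(2y,5y) = ((116/125)/(4101/5000) − 1)/(3) = 539/12303 ≈ 4.3810%

step 1 [1y] zero: DF = P = 2441/2500 ≈ 0.976400
step 2 [2y] zero: DF = P = 116/125 ≈ 0.928000
step 3 [3y] swap r/1=593/13929: DF=(1 − 593/13929·(0.976400+0.928000))/(1+593/13929) = 4407/5000 ≈ 0.881400
step 4 [4y] bond c/1=31/400: DF=(4605109/4000000 − 31/400·(0.976400+0.928000+0.881400))/(1+31/400) = 8681/10000 ≈ 0.868100
step 5 [5y] zero: DF = P = 4101/5000 ≈ 0.820200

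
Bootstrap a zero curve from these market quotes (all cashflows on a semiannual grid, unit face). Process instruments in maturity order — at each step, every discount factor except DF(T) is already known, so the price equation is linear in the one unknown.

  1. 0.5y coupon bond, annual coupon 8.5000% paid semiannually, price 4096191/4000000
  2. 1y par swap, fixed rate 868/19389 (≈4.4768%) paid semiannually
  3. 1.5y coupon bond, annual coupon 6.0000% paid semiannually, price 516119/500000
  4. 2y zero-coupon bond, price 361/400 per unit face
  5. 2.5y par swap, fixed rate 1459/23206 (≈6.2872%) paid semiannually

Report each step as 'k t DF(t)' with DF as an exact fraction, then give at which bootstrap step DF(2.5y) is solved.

1 1/2 9823/10000
2 1 4783/5000
3 3/2 9457/10000
4 2 361/400
5 5/2 8541/10000
DF(2.5y) is solved at step 5

step 1 [0.5y] bond c/2=17/400: DF=(4096191/4000000 − 17/400·(0))/(1+17/400) = 9823/10000 ≈ 0.982300
step 2 [1y] swap r/2=434/19389: DF=(1 − 434/19389·(0.982300))/(1+434/19389) = 4783/5000 ≈ 0.956600
step 3 [1.5y] bond c/2=3/100: DF=(516119/500000 − 3/100·(0.982300+0.956600))/(1+3/100) = 9457/10000 ≈ 0.945700
step 4 [2y] zero: DF = P = 361/400 ≈ 0.902500
step 5 [2.5y] swap r/2=1459/46412: DF=(1 − 1459/46412·(0.982300+0.956600+0.945700+0.902500))/(1+1459/46412) = 8541/10000 ≈ 0.854100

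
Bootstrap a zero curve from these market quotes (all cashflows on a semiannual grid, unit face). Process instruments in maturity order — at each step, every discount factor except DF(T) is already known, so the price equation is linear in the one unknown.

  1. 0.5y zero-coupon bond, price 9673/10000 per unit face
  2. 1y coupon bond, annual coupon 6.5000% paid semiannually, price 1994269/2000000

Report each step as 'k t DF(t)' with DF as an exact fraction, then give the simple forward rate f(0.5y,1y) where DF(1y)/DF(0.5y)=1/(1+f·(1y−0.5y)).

1 1/2 9673/10000
2 1 9353/10000
f(0.5y,1y) = ((9673/10000)/(9353/10000) − 1)/(1/2) = 640/9353 ≈ 6.8427%

step 1 [0.5y] zero: DF = P = 9673/10000 ≈ 0.967300
step 2 [1y] bond c/2=13/400: DF=(1994269/2000000 − 13/400·(0.967300))/(1+13/400) = 9353/10000 ≈ 0.935300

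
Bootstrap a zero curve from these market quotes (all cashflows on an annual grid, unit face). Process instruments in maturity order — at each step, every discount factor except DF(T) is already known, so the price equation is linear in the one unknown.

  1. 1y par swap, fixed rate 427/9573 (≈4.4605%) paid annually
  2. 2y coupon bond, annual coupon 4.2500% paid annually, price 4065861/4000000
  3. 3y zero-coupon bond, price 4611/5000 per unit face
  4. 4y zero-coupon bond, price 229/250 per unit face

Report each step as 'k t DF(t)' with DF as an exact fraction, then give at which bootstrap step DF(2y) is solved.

1 1 9573/10000
2 2 117/125
3 3 4611/5000
4 4 229/250
DF(2y) is solved at step 2

step 1 [1y] swap r/1=427/9573: DF=(1 − 427/9573·(0))/(1+427/9573) = 9573/10000 ≈ 0.957300
step 2 [2y] bond c/1=17/400: DF=(4065861/4000000 − 17/400·(0.957300))/(1+17/400) = 117/125 ≈ 0.936000
step 3 [3y] zero: DF = P = 4611/5000 ≈ 0.922200
step 4 [4y] zero: DF = P = 229/250 ≈ 0.916000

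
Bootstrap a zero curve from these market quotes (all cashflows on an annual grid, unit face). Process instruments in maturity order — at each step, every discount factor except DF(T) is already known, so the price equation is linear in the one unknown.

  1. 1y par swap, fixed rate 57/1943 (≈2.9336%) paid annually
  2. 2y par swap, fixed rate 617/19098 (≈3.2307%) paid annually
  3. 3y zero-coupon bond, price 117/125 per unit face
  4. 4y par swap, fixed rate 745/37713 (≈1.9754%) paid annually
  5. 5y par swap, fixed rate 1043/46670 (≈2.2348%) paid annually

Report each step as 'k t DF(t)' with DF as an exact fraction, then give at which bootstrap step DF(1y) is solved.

step 1 [1y] swap r/1=57/1943: DF=(1 − 57/1943·(0))/(1+57/1943) = 1943/2000 ≈ 0.971500
step 2 [2y] swap r/1=617/19098: DF=(1 − 617/19098·(0.971500))/(1+617/19098) = 9383/10000 ≈ 0.938300
step 3 [3y] zero: DF = P = 117/125 ≈ 0.936000
step 4 [4y] swap r/1=745/37713: DF=(1 − 745/37713·(0.971500+0.938300+0.936000))/(1+745/37713) = 1851/2000 ≈ 0.925500
step 5 [5y] swap r/1=1043/46670: DF=(1 − 1043/46670·(0.971500+0.938300+0.936000+0.925500))/(1+1043/46670) = 8957/10000 ≈ 0.895700

1 1 1943/2000
2 2 9383/10000
3 3 117/125
4 4 1851/2000
5 5 8957/10000
DF(1y) is solved at step 1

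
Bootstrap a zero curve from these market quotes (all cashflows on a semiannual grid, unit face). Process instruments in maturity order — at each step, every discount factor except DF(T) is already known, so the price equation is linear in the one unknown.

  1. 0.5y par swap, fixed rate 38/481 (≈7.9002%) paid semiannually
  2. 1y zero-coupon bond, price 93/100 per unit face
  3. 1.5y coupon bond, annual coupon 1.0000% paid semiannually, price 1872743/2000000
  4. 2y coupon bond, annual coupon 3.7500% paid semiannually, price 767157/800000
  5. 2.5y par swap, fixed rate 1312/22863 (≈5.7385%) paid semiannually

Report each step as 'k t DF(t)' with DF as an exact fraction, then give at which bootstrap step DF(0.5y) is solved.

step 1 [0.5y] swap r/2=19/481: DF=(1 − 19/481·(0))/(1+19/481) = 481/500 ≈ 0.962000
step 2 [1y] zero: DF = P = 93/100 ≈ 0.930000
step 3 [1.5y] bond c/2=1/200: DF=(1872743/2000000 − 1/200·(0.962000+0.930000))/(1+1/200) = 9223/10000 ≈ 0.922300
step 4 [2y] bond c/2=3/160: DF=(767157/800000 − 3/160·(0.962000+0.930000+0.922300))/(1+3/160) = 1779/2000 ≈ 0.889500
step 5 [2.5y] swap r/2=656/22863: DF=(1 − 656/22863·(0.962000+0.930000+0.922300+0.889500))/(1+656/22863) = 543/625 ≈ 0.868800

1 1/2 481/500
2 1 93/100
3 3/2 9223/10000
4 2 1779/2000
5 5/2 543/625
DF(0.5y) is solved at step 1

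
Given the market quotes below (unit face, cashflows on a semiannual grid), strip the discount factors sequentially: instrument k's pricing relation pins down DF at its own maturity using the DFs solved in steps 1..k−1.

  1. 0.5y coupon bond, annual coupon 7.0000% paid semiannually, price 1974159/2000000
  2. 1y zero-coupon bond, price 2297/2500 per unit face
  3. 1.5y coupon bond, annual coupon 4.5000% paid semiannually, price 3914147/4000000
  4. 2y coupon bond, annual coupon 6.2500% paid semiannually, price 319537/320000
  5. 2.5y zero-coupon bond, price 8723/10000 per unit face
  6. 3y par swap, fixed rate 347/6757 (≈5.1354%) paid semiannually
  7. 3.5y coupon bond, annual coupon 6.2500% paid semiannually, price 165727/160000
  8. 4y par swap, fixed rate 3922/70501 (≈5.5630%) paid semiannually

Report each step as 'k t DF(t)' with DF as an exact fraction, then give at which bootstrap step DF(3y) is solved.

step 1 [0.5y] bond c/2=7/200: DF=(1974159/2000000 − 7/200·(0))/(1+7/200) = 9537/10000 ≈ 0.953700
step 2 [1y] zero: DF = P = 2297/2500 ≈ 0.918800
step 3 [1.5y] bond c/2=9/400: DF=(3914147/4000000 − 9/400·(0.953700+0.918800))/(1+9/400) = 4579/5000 ≈ 0.915800
step 4 [2y] bond c/2=1/32: DF=(319537/320000 − 1/32·(0.953700+0.918800+0.915800))/(1+1/32) = 4419/5000 ≈ 0.883800
step 5 [2.5y] zero: DF = P = 8723/10000 ≈ 0.872300
step 6 [3y] swap r/2=347/13514: DF=(1 − 347/13514·(0.953700+0.918800+0.915800+0.883800+0.872300))/(1+347/13514) = 2153/2500 ≈ 0.861200
step 7 [3.5y] bond c/2=1/32: DF=(165727/160000 − 1/32·(0.953700+0.918800+0.915800+0.883800+0.872300+0.861200))/(1+1/32) = 4203/5000 ≈ 0.840600
step 8 [4y] swap r/2=1961/70501: DF=(1 − 1961/70501·(0.953700+0.918800+0.915800+0.883800+0.872300+0.861200+0.840600))/(1+1961/70501) = 8039/10000 ≈ 0.803900

1 1/2 9537/10000
2 1 2297/2500
3 3/2 4579/5000
4 2 4419/5000
5 5/2 8723/10000
6 3 2153/2500
7 7/2 4203/5000
8 4 8039/10000
DF(3y) is solved at step 6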